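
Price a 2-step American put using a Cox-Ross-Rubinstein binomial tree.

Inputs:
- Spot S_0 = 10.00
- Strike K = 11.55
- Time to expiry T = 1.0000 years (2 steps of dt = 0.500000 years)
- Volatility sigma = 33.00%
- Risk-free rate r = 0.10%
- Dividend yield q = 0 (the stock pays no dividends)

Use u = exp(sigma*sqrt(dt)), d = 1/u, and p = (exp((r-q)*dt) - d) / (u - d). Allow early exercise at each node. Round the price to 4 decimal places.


Answer: Price = V(0,0) = 2.4037

Derivation:
dt = T/N = 0.500000
u = exp(sigma*sqrt(dt)) = 1.262817; d = 1/u = 0.791880
p = (exp((r-q)*dt) - d) / (u - d) = 0.442989
Discount per step: exp(-r*dt) = 0.999500
Stock lattice S(k, i) with i counting down-moves:
  k=0: S(0,0) = 10.0000
  k=1: S(1,0) = 12.6282; S(1,1) = 7.9188
  k=2: S(2,0) = 15.9471; S(2,1) = 10.0000; S(2,2) = 6.2707
Terminal payoffs V(N, i) = max(K - S_T, 0):
  V(2,0) = 0.000000; V(2,1) = 1.550000; V(2,2) = 5.279258
Backward induction: V(k, i) = exp(-r*dt) * [p * V(k+1, i) + (1-p) * V(k+1, i+1)]; then take max(V_cont, immediate exercise) for American.
  V(1,0) = exp(-r*dt) * [p*0.000000 + (1-p)*1.550000] = 0.862936; exercise = 0.000000; V(1,0) = max -> 0.862936
  V(1,1) = exp(-r*dt) * [p*1.550000 + (1-p)*5.279258] = 3.625425; exercise = 3.631199; V(1,1) = max -> 3.631199
  V(0,0) = exp(-r*dt) * [p*0.862936 + (1-p)*3.631199] = 2.403687; exercise = 1.550000; V(0,0) = max -> 2.403687


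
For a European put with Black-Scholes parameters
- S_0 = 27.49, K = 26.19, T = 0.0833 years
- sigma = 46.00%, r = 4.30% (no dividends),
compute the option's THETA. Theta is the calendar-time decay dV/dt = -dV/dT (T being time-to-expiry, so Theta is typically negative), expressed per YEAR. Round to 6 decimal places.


Answer: Theta = -7.450570

Derivation:
d1 = 0.4582543697; d2 = 0.3254903685
phi(d1) = 0.3591780448; exp(-qT) = 1.0000000000; exp(-rT) = 0.9964245074
Theta = -S*exp(-qT)*phi(d1)*sigma/(2*sqrt(T)) + r*K*exp(-rT)*N(-d2) - q*S*exp(-qT)*N(-d1)
N(-d1) = 0.3233848513; N(-d2) = 0.3724049855; sqrt(T) = 0.2886173938
Term 1 = -27.4900 * 1.0000000000 * 0.3591780448 * 0.4600 / (2 * 0.2886173938) = -7.8684620977
Term 2 = 0.0430 * 26.1900 * 0.9964245074 * 0.3724049855 = 0.4178917920
Term 3 = 0 (no dividend yield, q = 0)
Theta = -7.8684620977 + (0.4178917920) + (0.0000000000) = -7.450570


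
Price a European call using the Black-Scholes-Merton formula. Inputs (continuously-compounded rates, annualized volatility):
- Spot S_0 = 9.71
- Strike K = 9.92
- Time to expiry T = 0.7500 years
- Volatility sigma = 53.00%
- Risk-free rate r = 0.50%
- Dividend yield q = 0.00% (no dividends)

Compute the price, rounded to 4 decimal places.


Answer: Price = 1.6931

Derivation:
d1 = (ln(S/K) + (r - q + 0.5*sigma^2) * T) / (sigma * sqrt(T)) = 0.19105035
d2 = d1 - sigma * sqrt(T) = -0.26794312
exp(-rT) = 0.99625702; exp(-qT) = 1.00000000
C = S_0 * exp(-qT) * N(d1) - K * exp(-rT) * N(d2)
N(d1) = 0.57575693; N(d2) = 0.39437155
C = 9.7100 * 1.00000000 * 0.57575693 - 9.9200 * 0.99625702 * 0.39437155 = 1.6931


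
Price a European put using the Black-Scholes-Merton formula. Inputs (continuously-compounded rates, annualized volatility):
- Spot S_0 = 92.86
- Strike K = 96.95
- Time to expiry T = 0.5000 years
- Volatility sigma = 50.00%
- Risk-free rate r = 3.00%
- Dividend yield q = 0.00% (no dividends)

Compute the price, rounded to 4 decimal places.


d1 = (ln(S/K) + (r - q + 0.5*sigma^2) * T) / (sigma * sqrt(T)) = 0.09729111
d2 = d1 - sigma * sqrt(T) = -0.25626228
exp(-rT) = 0.98511194; exp(-qT) = 1.00000000
P = K * exp(-rT) * N(-d2) - S_0 * exp(-qT) * N(-d1)
N(-d1) = 0.46124761; N(-d2) = 0.60112584
P = 96.9500 * 0.98511194 * 0.60112584 - 92.8600 * 1.00000000 * 0.46124761 = 14.5800

Answer: Price = 14.5800


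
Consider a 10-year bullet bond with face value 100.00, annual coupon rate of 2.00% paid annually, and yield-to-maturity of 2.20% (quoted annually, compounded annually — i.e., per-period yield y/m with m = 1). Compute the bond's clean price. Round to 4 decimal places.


Coupon per period c = face * coupon_rate / m = 2.000000
Periods per year m = 1; per-period yield y/m = 0.022000
Number of cashflows N = 10
Cashflows (t years, CF_t, discount factor 1/(1+y/m)^(m*t), PV):
  t = 1.0000: CF_t = 2.000000, DF = 0.978474, PV = 1.956947
  t = 2.0000: CF_t = 2.000000, DF = 0.957411, PV = 1.914821
  t = 3.0000: CF_t = 2.000000, DF = 0.936801, PV = 1.873602
  t = 4.0000: CF_t = 2.000000, DF = 0.916635, PV = 1.833270
  t = 5.0000: CF_t = 2.000000, DF = 0.896903, PV = 1.793806
  t = 6.0000: CF_t = 2.000000, DF = 0.877596, PV = 1.755192
  t = 7.0000: CF_t = 2.000000, DF = 0.858704, PV = 1.717409
  t = 8.0000: CF_t = 2.000000, DF = 0.840220, PV = 1.680439
  t = 9.0000: CF_t = 2.000000, DF = 0.822133, PV = 1.644265
  t = 10.0000: CF_t = 102.000000, DF = 0.804435, PV = 82.052386
Price P = sum_t PV_t = 98.222138

Answer: Price = 98.2221


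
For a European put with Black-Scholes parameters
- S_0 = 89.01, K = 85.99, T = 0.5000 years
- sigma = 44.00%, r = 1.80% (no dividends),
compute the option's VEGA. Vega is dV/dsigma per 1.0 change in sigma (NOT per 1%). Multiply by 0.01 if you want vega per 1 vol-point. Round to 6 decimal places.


Answer: Vega = 24.037035

Derivation:
d1 = 0.2954347175; d2 = -0.0156922662
phi(d1) = 0.3819065364; exp(-qT) = 1.0000000000; exp(-rT) = 0.9910403788
Vega = S * exp(-qT) * phi(d1) * sqrt(T) = 89.0100 * 1.0000000000 * 0.3819065364 * 0.7071067812 = 24.037035


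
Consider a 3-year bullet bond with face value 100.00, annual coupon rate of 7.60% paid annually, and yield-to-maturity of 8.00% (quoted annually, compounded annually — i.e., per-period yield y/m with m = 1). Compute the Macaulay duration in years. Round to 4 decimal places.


Answer: Macaulay duration = 2.7920 years

Derivation:
Coupon per period c = face * coupon_rate / m = 7.600000
Periods per year m = 1; per-period yield y/m = 0.080000
Number of cashflows N = 3
Cashflows (t years, CF_t, discount factor 1/(1+y/m)^(m*t), PV):
  t = 1.0000: CF_t = 7.600000, DF = 0.925926, PV = 7.037037
  t = 2.0000: CF_t = 7.600000, DF = 0.857339, PV = 6.515775
  t = 3.0000: CF_t = 107.600000, DF = 0.793832, PV = 85.416349
Price P = sum_t PV_t = 98.969161
Macaulay numerator sum_t t * PV_t:
  t * PV_t at t = 1.0000: 7.037037
  t * PV_t at t = 2.0000: 13.031550
  t * PV_t at t = 3.0000: 256.249047
Macaulay duration D = (sum_t t * PV_t) / P = 276.317635 / 98.969161 = 2.791957


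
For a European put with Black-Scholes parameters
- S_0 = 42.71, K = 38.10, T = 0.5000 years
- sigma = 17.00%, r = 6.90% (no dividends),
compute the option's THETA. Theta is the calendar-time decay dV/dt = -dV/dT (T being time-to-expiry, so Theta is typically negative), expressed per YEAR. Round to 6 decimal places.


d1 = 1.2972814163; d2 = 1.1770732635
phi(d1) = 0.1719746718; exp(-qT) = 1.0000000000; exp(-rT) = 0.9660883397
Theta = -S*exp(-qT)*phi(d1)*sigma/(2*sqrt(T)) + r*K*exp(-rT)*N(-d2) - q*S*exp(-qT)*N(-d1)
N(-d1) = 0.0972671881; N(-d2) = 0.1195831327; sqrt(T) = 0.7071067812
Term 1 = -42.7100 * 1.0000000000 * 0.1719746718 * 0.1700 / (2 * 0.7071067812) = -0.8829334782
Term 2 = 0.0690 * 38.1000 * 0.9660883397 * 0.1195831327 = 0.3037112178
Term 3 = 0 (no dividend yield, q = 0)
Theta = -0.8829334782 + (0.3037112178) + (0.0000000000) = -0.579222

Answer: Theta = -0.579222


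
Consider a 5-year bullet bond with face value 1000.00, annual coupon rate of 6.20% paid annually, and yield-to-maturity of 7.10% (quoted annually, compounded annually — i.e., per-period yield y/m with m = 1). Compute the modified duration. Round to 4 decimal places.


Coupon per period c = face * coupon_rate / m = 62.000000
Periods per year m = 1; per-period yield y/m = 0.071000
Number of cashflows N = 5
Cashflows (t years, CF_t, discount factor 1/(1+y/m)^(m*t), PV):
  t = 1.0000: CF_t = 62.000000, DF = 0.933707, PV = 57.889823
  t = 2.0000: CF_t = 62.000000, DF = 0.871808, PV = 54.052122
  t = 3.0000: CF_t = 62.000000, DF = 0.814013, PV = 50.468835
  t = 4.0000: CF_t = 62.000000, DF = 0.760050, PV = 47.123095
  t = 5.0000: CF_t = 1062.000000, DF = 0.709664, PV = 753.662944
Price P = sum_t PV_t = 963.196818
First compute Macaulay numerator sum_t t * PV_t:
  t * PV_t at t = 1.0000: 57.889823
  t * PV_t at t = 2.0000: 108.104244
  t * PV_t at t = 3.0000: 151.406504
  t * PV_t at t = 4.0000: 188.492380
  t * PV_t at t = 5.0000: 3768.314721
Macaulay duration D = 4274.207671 / 963.196818 = 4.437523
Modified duration = D / (1 + y/m) = 4.437523 / (1 + 0.071000) = 4.143345

Answer: Modified duration = 4.1433


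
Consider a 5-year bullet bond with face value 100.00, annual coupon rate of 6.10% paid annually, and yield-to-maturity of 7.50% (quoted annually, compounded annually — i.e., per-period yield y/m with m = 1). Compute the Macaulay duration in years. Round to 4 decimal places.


Answer: Macaulay duration = 4.4390 years

Derivation:
Coupon per period c = face * coupon_rate / m = 6.100000
Periods per year m = 1; per-period yield y/m = 0.075000
Number of cashflows N = 5
Cashflows (t years, CF_t, discount factor 1/(1+y/m)^(m*t), PV):
  t = 1.0000: CF_t = 6.100000, DF = 0.930233, PV = 5.674419
  t = 2.0000: CF_t = 6.100000, DF = 0.865333, PV = 5.278529
  t = 3.0000: CF_t = 6.100000, DF = 0.804961, PV = 4.910259
  t = 4.0000: CF_t = 6.100000, DF = 0.748801, PV = 4.567683
  t = 5.0000: CF_t = 106.100000, DF = 0.696559, PV = 73.904871
Price P = sum_t PV_t = 94.335761
Macaulay numerator sum_t t * PV_t:
  t * PV_t at t = 1.0000: 5.674419
  t * PV_t at t = 2.0000: 10.557058
  t * PV_t at t = 3.0000: 14.730778
  t * PV_t at t = 4.0000: 18.270733
  t * PV_t at t = 5.0000: 369.524354
Macaulay duration D = (sum_t t * PV_t) / P = 418.757342 / 94.335761 = 4.439010


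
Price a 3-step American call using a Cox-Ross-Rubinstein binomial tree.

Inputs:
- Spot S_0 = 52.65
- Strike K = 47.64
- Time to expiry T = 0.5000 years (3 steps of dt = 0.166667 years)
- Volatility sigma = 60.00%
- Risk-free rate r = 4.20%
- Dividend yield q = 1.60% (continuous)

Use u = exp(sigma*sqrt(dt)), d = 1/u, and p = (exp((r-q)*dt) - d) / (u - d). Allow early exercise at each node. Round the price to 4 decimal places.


Answer: Price = V(0,0) = 11.8498

Derivation:
dt = T/N = 0.166667
u = exp(sigma*sqrt(dt)) = 1.277556; d = 1/u = 0.782744
p = (exp((r-q)*dt) - d) / (u - d) = 0.447844
Discount per step: exp(-r*dt) = 0.993024
Stock lattice S(k, i) with i counting down-moves:
  k=0: S(0,0) = 52.6500
  k=1: S(1,0) = 67.2633; S(1,1) = 41.2115
  k=2: S(2,0) = 85.9327; S(2,1) = 52.6500; S(2,2) = 32.2581
  k=3: S(3,0) = 109.7838; S(3,1) = 67.2633; S(3,2) = 41.2115; S(3,3) = 25.2498
Terminal payoffs V(N, i) = max(S_T - K, 0):
  V(3,0) = 62.143820; V(3,1) = 19.623330; V(3,2) = 0.000000; V(3,3) = 0.000000
Backward induction: V(k, i) = exp(-r*dt) * [p * V(k+1, i) + (1-p) * V(k+1, i+1)]; then take max(V_cont, immediate exercise) for American.
  V(2,0) = exp(-r*dt) * [p*62.143820 + (1-p)*19.623330] = 38.396146; exercise = 38.292679; V(2,0) = max -> 38.396146
  V(2,1) = exp(-r*dt) * [p*19.623330 + (1-p)*0.000000] = 8.726881; exercise = 5.010000; V(2,1) = max -> 8.726881
  V(2,2) = exp(-r*dt) * [p*0.000000 + (1-p)*0.000000] = 0.000000; exercise = 0.000000; V(2,2) = max -> 0.000000
  V(1,0) = exp(-r*dt) * [p*38.396146 + (1-p)*8.726881] = 21.860513; exercise = 19.623330; V(1,0) = max -> 21.860513
  V(1,1) = exp(-r*dt) * [p*8.726881 + (1-p)*0.000000] = 3.881016; exercise = 0.000000; V(1,1) = max -> 3.881016
  V(0,0) = exp(-r*dt) * [p*21.860513 + (1-p)*3.881016] = 11.849780; exercise = 5.010000; V(0,0) = max -> 11.849780


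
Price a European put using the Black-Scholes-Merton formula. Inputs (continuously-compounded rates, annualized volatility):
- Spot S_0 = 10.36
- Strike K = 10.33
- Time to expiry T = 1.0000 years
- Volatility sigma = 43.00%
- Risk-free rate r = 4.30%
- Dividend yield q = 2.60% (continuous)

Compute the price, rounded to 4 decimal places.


Answer: Price = 1.6038

Derivation:
d1 = (ln(S/K) + (r - q + 0.5*sigma^2) * T) / (sigma * sqrt(T)) = 0.26127896
d2 = d1 - sigma * sqrt(T) = -0.16872104
exp(-rT) = 0.95791139; exp(-qT) = 0.97433509
P = K * exp(-rT) * N(-d2) - S_0 * exp(-qT) * N(-d1)
N(-d1) = 0.39693869; N(-d2) = 0.56699196
P = 10.3300 * 0.95791139 * 0.56699196 - 10.3600 * 0.97433509 * 0.39693869 = 1.6038


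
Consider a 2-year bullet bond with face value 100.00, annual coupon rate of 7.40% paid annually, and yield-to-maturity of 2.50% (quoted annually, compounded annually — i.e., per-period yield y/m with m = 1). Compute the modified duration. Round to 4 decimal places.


Coupon per period c = face * coupon_rate / m = 7.400000
Periods per year m = 1; per-period yield y/m = 0.025000
Number of cashflows N = 2
Cashflows (t years, CF_t, discount factor 1/(1+y/m)^(m*t), PV):
  t = 1.0000: CF_t = 7.400000, DF = 0.975610, PV = 7.219512
  t = 2.0000: CF_t = 107.400000, DF = 0.951814, PV = 102.224866
Price P = sum_t PV_t = 109.444378
First compute Macaulay numerator sum_t t * PV_t:
  t * PV_t at t = 1.0000: 7.219512
  t * PV_t at t = 2.0000: 204.449732
Macaulay duration D = 211.669244 / 109.444378 = 1.934035
Modified duration = D / (1 + y/m) = 1.934035 / (1 + 0.025000) = 1.886863

Answer: Modified duration = 1.8869


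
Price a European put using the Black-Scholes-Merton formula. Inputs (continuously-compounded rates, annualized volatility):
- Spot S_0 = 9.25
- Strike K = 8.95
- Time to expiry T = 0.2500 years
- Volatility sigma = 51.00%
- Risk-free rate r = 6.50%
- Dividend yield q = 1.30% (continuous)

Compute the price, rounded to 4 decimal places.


d1 = (ln(S/K) + (r - q + 0.5*sigma^2) * T) / (sigma * sqrt(T)) = 0.30777459
d2 = d1 - sigma * sqrt(T) = 0.05277459
exp(-rT) = 0.98388132; exp(-qT) = 0.99675528
P = K * exp(-rT) * N(-d2) - S_0 * exp(-qT) * N(-d1)
N(-d1) = 0.37912693; N(-d2) = 0.47895576
P = 8.9500 * 0.98388132 * 0.47895576 - 9.2500 * 0.99675528 * 0.37912693 = 0.7220

Answer: Price = 0.7220


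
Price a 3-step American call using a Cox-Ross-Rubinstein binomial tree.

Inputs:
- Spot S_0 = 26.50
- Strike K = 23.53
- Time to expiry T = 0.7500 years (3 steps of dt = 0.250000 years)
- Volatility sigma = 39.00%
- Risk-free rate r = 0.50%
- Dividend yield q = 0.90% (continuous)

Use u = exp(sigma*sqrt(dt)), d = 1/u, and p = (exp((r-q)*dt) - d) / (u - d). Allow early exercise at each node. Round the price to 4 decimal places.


Answer: Price = V(0,0) = 5.0566

Derivation:
dt = T/N = 0.250000
u = exp(sigma*sqrt(dt)) = 1.215311; d = 1/u = 0.822835
p = (exp((r-q)*dt) - d) / (u - d) = 0.448857
Discount per step: exp(-r*dt) = 0.998751
Stock lattice S(k, i) with i counting down-moves:
  k=0: S(0,0) = 26.5000
  k=1: S(1,0) = 32.2057; S(1,1) = 21.8051
  k=2: S(2,0) = 39.1400; S(2,1) = 26.5000; S(2,2) = 17.9420
  k=3: S(3,0) = 47.5673; S(3,1) = 32.2057; S(3,2) = 21.8051; S(3,3) = 14.7633
Terminal payoffs V(N, i) = max(S_T - K, 0):
  V(3,0) = 24.037261; V(3,1) = 8.675741; V(3,2) = 0.000000; V(3,3) = 0.000000
Backward induction: V(k, i) = exp(-r*dt) * [p * V(k+1, i) + (1-p) * V(k+1, i+1)]; then take max(V_cont, immediate exercise) for American.
  V(2,0) = exp(-r*dt) * [p*24.037261 + (1-p)*8.675741] = 15.551419; exercise = 15.609991; V(2,0) = max -> 15.609991
  V(2,1) = exp(-r*dt) * [p*8.675741 + (1-p)*0.000000] = 3.889305; exercise = 2.970000; V(2,1) = max -> 3.889305
  V(2,2) = exp(-r*dt) * [p*0.000000 + (1-p)*0.000000] = 0.000000; exercise = 0.000000; V(2,2) = max -> 0.000000
  V(1,0) = exp(-r*dt) * [p*15.609991 + (1-p)*3.889305] = 9.138789; exercise = 8.675741; V(1,0) = max -> 9.138789
  V(1,1) = exp(-r*dt) * [p*3.889305 + (1-p)*0.000000] = 1.743562; exercise = 0.000000; V(1,1) = max -> 1.743562
  V(0,0) = exp(-r*dt) * [p*9.138789 + (1-p)*1.743562] = 5.056638; exercise = 2.970000; V(0,0) = max -> 5.056638


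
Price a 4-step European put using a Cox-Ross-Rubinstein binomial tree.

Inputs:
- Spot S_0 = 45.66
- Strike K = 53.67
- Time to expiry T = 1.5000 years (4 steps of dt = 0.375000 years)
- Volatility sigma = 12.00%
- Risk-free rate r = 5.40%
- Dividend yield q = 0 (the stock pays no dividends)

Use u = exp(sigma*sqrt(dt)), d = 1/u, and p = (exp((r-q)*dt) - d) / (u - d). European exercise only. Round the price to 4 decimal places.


dt = T/N = 0.375000
u = exp(sigma*sqrt(dt)) = 1.076252; d = 1/u = 0.929150
p = (exp((r-q)*dt) - d) / (u - d) = 0.620700
Discount per step: exp(-r*dt) = 0.979954
Stock lattice S(k, i) with i counting down-moves:
  k=0: S(0,0) = 45.6600
  k=1: S(1,0) = 49.1417; S(1,1) = 42.4250
  k=2: S(2,0) = 52.8888; S(2,1) = 45.6600; S(2,2) = 39.4192
  k=3: S(3,0) = 56.9217; S(3,1) = 49.1417; S(3,2) = 42.4250; S(3,3) = 36.6264
  k=4: S(4,0) = 61.2621; S(4,1) = 52.8888; S(4,2) = 45.6600; S(4,3) = 39.4192; S(4,4) = 34.0314
Terminal payoffs V(N, i) = max(K - S_T, 0):
  V(4,0) = 0.000000; V(4,1) = 0.781177; V(4,2) = 8.010000; V(4,3) = 14.250790; V(4,4) = 19.638592
Backward induction: V(k, i) = exp(-r*dt) * [p * V(k+1, i) + (1-p) * V(k+1, i+1)].
  V(3,0) = exp(-r*dt) * [p*0.000000 + (1-p)*0.781177] = 0.290361
  V(3,1) = exp(-r*dt) * [p*0.781177 + (1-p)*8.010000] = 3.452443
  V(3,2) = exp(-r*dt) * [p*8.010000 + (1-p)*14.250790] = 10.169107
  V(3,3) = exp(-r*dt) * [p*14.250790 + (1-p)*19.638592] = 15.967739
  V(2,0) = exp(-r*dt) * [p*0.290361 + (1-p)*3.452443] = 1.459874
  V(2,1) = exp(-r*dt) * [p*3.452443 + (1-p)*10.169107] = 5.879793
  V(2,2) = exp(-r*dt) * [p*10.169107 + (1-p)*15.967739] = 12.120583
  V(1,0) = exp(-r*dt) * [p*1.459874 + (1-p)*5.879793] = 3.073476
  V(1,1) = exp(-r*dt) * [p*5.879793 + (1-p)*12.120583] = 8.081603
  V(0,0) = exp(-r*dt) * [p*3.073476 + (1-p)*8.081603] = 4.873366

Answer: Price = V(0,0) = 4.8734


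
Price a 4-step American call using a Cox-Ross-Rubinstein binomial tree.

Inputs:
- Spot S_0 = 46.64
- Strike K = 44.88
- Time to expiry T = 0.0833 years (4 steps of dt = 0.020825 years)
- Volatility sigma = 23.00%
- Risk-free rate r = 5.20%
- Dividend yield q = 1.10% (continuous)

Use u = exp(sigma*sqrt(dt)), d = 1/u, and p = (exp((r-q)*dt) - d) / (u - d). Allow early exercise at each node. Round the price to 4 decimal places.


dt = T/N = 0.020825
u = exp(sigma*sqrt(dt)) = 1.033748; d = 1/u = 0.967354
p = (exp((r-q)*dt) - d) / (u - d) = 0.504568
Discount per step: exp(-r*dt) = 0.998918
Stock lattice S(k, i) with i counting down-moves:
  k=0: S(0,0) = 46.6400
  k=1: S(1,0) = 48.2140; S(1,1) = 45.1174
  k=2: S(2,0) = 49.8411; S(2,1) = 46.6400; S(2,2) = 43.6445
  k=3: S(3,0) = 51.5232; S(3,1) = 48.2140; S(3,2) = 45.1174; S(3,3) = 42.2196
  k=4: S(4,0) = 53.2620; S(4,1) = 49.8411; S(4,2) = 46.6400; S(4,3) = 43.6445; S(4,4) = 40.8413
Terminal payoffs V(N, i) = max(S_T - K, 0):
  V(4,0) = 8.381969; V(4,1) = 4.961130; V(4,2) = 1.760000; V(4,3) = 0.000000; V(4,4) = 0.000000
Backward induction: V(k, i) = exp(-r*dt) * [p * V(k+1, i) + (1-p) * V(k+1, i+1)]; then take max(V_cont, immediate exercise) for American.
  V(3,0) = exp(-r*dt) * [p*8.381969 + (1-p)*4.961130] = 6.679940; exercise = 6.643167; V(3,0) = max -> 6.679940
  V(3,1) = exp(-r*dt) * [p*4.961130 + (1-p)*1.760000] = 3.371536; exercise = 3.334005; V(3,1) = max -> 3.371536
  V(3,2) = exp(-r*dt) * [p*1.760000 + (1-p)*0.000000] = 0.887079; exercise = 0.237380; V(3,2) = max -> 0.887079
  V(3,3) = exp(-r*dt) * [p*0.000000 + (1-p)*0.000000] = 0.000000; exercise = 0.000000; V(3,3) = max -> 0.000000
  V(2,0) = exp(-r*dt) * [p*6.679940 + (1-p)*3.371536] = 5.035396; exercise = 4.961130; V(2,0) = max -> 5.035396
  V(2,1) = exp(-r*dt) * [p*3.371536 + (1-p)*0.887079] = 2.138341; exercise = 1.760000; V(2,1) = max -> 2.138341
  V(2,2) = exp(-r*dt) * [p*0.887079 + (1-p)*0.000000] = 0.447108; exercise = 0.000000; V(2,2) = max -> 0.447108
  V(1,0) = exp(-r*dt) * [p*5.035396 + (1-p)*2.138341] = 3.596207; exercise = 3.334005; V(1,0) = max -> 3.596207
  V(1,1) = exp(-r*dt) * [p*2.138341 + (1-p)*0.447108] = 1.299043; exercise = 0.237380; V(1,1) = max -> 1.299043
  V(0,0) = exp(-r*dt) * [p*3.596207 + (1-p)*1.299043] = 2.455459; exercise = 1.760000; V(0,0) = max -> 2.455459

Answer: Price = V(0,0) = 2.4555


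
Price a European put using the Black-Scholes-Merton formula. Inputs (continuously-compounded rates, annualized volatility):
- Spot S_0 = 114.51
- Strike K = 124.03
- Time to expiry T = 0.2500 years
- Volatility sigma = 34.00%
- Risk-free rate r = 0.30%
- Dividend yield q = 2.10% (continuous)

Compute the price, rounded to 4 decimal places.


d1 = (ln(S/K) + (r - q + 0.5*sigma^2) * T) / (sigma * sqrt(T)) = -0.41124304
d2 = d1 - sigma * sqrt(T) = -0.58124304
exp(-rT) = 0.99925028; exp(-qT) = 0.99476376
P = K * exp(-rT) * N(-d2) - S_0 * exp(-qT) * N(-d1)
N(-d1) = 0.65955283; N(-d2) = 0.71946167
P = 124.0300 * 0.99925028 * 0.71946167 - 114.5100 * 0.99476376 * 0.65955283 = 14.0380

Answer: Price = 14.0380


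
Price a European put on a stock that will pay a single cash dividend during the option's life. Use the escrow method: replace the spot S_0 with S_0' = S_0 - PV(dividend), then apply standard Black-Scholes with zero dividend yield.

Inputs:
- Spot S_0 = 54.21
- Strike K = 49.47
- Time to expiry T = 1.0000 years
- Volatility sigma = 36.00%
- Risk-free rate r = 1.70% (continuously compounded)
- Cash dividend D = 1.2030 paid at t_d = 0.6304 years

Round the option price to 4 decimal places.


PV(D) = D * exp(-r * t_d) = 1.2030 * 0.98934042 = 1.19017653
S_0' = S_0 - PV(D) = 54.2100 - 1.19017653 = 53.01982347
d1 = (ln(S_0'/K) + (r + sigma^2/2)*T) / (sigma*sqrt(T)) = 0.41972068
d2 = d1 - sigma*sqrt(T) = 0.05972068
exp(-rT) = 0.98314368
N(-d1) = 0.33734476; N(-d2) = 0.47618905
P = K * exp(-rT) * N(-d2) - S_0' * N(-d1) = 49.4700 * 0.98314368 * 0.47618905 - 53.01982347 * 0.33734476 = 5.2740

Answer: Price = 5.2740


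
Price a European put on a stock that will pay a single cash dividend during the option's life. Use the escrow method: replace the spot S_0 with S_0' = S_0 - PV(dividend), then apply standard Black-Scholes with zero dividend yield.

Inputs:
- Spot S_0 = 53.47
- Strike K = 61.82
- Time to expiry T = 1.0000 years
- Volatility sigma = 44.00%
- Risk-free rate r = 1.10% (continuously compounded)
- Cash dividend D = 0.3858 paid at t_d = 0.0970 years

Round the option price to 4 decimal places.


Answer: Price = 14.4743

Derivation:
PV(D) = D * exp(-r * t_d) = 0.3858 * 0.99893357 = 0.38538857
S_0' = S_0 - PV(D) = 53.4700 - 0.38538857 = 53.08461143
d1 = (ln(S_0'/K) + (r + sigma^2/2)*T) / (sigma*sqrt(T)) = -0.10122694
d2 = d1 - sigma*sqrt(T) = -0.54122694
exp(-rT) = 0.98906028
N(-d1) = 0.54031484; N(-d2) = 0.70582441
P = K * exp(-rT) * N(-d2) - S_0' * N(-d1) = 61.8200 * 0.98906028 * 0.70582441 - 53.08461143 * 0.54031484 = 14.4743


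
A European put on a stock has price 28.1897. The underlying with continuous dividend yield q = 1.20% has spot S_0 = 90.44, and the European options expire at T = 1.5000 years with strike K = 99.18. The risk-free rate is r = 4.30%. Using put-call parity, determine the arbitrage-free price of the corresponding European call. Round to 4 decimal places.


Put-call parity: C - P = S_0 * exp(-qT) - K * exp(-rT).
S_0 * exp(-qT) = 90.4400 * 0.98216103 = 88.82664377
K * exp(-rT) = 99.1800 * 0.93753611 = 92.98483181
C = P + S*exp(-qT) - K*exp(-rT)
C = 28.1897 + 88.82664377 - 92.98483181 = 24.0315

Answer: Call price = 24.0315


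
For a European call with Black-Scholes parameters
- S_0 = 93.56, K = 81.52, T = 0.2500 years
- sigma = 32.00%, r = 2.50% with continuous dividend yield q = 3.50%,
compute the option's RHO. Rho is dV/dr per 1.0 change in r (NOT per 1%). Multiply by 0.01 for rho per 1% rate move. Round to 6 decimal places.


d1 = 0.9253409550; d2 = 0.7653409550
phi(d1) = 0.2600018651; exp(-qT) = 0.9912881698; exp(-rT) = 0.9937694906
N(d2) = 0.7779657287
Rho = K*T*exp(-rT)*N(d2) = 81.5200 * 0.2500 * 0.9937694906 * 0.7779657287 = 15.756157

Answer: Rho = 15.756157


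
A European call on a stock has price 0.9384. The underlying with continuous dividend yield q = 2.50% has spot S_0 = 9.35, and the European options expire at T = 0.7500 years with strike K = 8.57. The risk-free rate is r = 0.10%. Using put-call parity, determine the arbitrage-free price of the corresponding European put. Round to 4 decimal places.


Put-call parity: C - P = S_0 * exp(-qT) - K * exp(-rT).
S_0 * exp(-qT) = 9.3500 * 0.98142469 = 9.17632083
K * exp(-rT) = 8.5700 * 0.99925028 = 8.56357491
P = C - S*exp(-qT) + K*exp(-rT)
P = 0.9384 - 9.17632083 + 8.56357491 = 0.3257

Answer: Put price = 0.3257


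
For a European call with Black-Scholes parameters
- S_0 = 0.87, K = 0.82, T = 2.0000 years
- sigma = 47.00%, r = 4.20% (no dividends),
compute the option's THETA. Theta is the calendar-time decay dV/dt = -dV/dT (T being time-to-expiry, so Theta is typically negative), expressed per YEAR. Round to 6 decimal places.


d1 = 0.5477653402; d2 = -0.1169150341
phi(d1) = 0.3433647564; exp(-qT) = 1.0000000000; exp(-rT) = 0.9194312561
Theta = -S*exp(-qT)*phi(d1)*sigma/(2*sqrt(T)) - r*K*exp(-rT)*N(d2) + q*S*exp(-qT)*N(d1)
N(d1) = 0.7080734799; N(d2) = 0.4534636922; sqrt(T) = 1.4142135624
Term 1 = -0.8700 * 1.0000000000 * 0.3433647564 * 0.4700 / (2 * 1.4142135624) = -0.0496395497
Term 2 = -0.0420 * 0.8200 * 0.9194312561 * 0.4534636922 = -0.0143590242
Term 3 = 0 (no dividend yield, q = 0)
Theta = -0.0496395497 + (-0.0143590242) + (0.0000000000) = -0.063999

Answer: Theta = -0.063999


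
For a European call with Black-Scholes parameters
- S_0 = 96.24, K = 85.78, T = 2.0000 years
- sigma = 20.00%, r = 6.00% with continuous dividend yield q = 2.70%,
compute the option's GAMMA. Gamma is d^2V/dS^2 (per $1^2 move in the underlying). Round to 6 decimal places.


d1 = 0.7815622706; d2 = 0.4987195581
phi(d1) = 0.2939462579; exp(-qT) = 0.9474321065; exp(-rT) = 0.8869204367
Gamma = exp(-qT) * phi(d1) / (S * sigma * sqrt(T)) = 0.9474321065 * 0.2939462579 / (96.2400 * 0.2000 * 1.4142135624) = 0.010231

Answer: Gamma = 0.010231


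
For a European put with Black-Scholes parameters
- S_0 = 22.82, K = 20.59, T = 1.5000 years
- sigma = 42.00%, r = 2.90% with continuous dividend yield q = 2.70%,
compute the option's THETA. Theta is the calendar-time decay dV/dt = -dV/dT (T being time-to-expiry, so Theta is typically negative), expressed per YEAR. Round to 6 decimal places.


d1 = 0.4629376657; d2 = -0.0514551802
phi(d1) = 0.3584040942; exp(-qT) = 0.9603091645; exp(-rT) = 0.9574325541
Theta = -S*exp(-qT)*phi(d1)*sigma/(2*sqrt(T)) + r*K*exp(-rT)*N(-d2) - q*S*exp(-qT)*N(-d1)
N(-d1) = 0.3217045241; N(-d2) = 0.5205185923; sqrt(T) = 1.2247448714
Term 1 = -22.8200 * 0.9603091645 * 0.3584040942 * 0.4200 / (2 * 1.2247448714) = -1.3467076927
Term 2 = 0.0290 * 20.5900 * 0.9574325541 * 0.5205185923 = 0.2975766026
Term 3 = -0.0270 * 22.8200 * 0.9603091645 * 0.3217045241 = -0.1903477055
Theta = -1.3467076927 + (0.2975766026) + (-0.1903477055) = -1.239479

Answer: Theta = -1.239479


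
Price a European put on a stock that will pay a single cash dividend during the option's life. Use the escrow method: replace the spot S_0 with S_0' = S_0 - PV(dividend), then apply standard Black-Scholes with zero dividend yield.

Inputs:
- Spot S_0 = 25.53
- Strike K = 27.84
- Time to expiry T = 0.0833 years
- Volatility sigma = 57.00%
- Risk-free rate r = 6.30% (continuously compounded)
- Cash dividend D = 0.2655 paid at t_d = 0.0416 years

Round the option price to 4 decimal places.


PV(D) = D * exp(-r * t_d) = 0.2655 * 0.99738263 = 0.26480509
S_0' = S_0 - PV(D) = 25.5300 - 0.26480509 = 25.26519491
d1 = (ln(S_0'/K) + (r + sigma^2/2)*T) / (sigma*sqrt(T)) = -0.47574729
d2 = d1 - sigma*sqrt(T) = -0.64025920
exp(-rT) = 0.99476585
N(-d1) = 0.68287279; N(-d2) = 0.73899795
P = K * exp(-rT) * N(-d2) - S_0' * N(-d1) = 27.8400 * 0.99476585 * 0.73899795 - 25.26519491 * 0.68287279 = 3.2131

Answer: Price = 3.2131


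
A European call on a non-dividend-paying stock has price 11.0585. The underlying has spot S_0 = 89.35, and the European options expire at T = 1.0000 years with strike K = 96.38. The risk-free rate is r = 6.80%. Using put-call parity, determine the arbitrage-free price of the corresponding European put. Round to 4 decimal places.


Put-call parity: C - P = S_0 * exp(-qT) - K * exp(-rT).
S_0 * exp(-qT) = 89.3500 * 1.00000000 = 89.35000000
K * exp(-rT) = 96.3800 * 0.93426047 = 90.04402444
P = C - S*exp(-qT) + K*exp(-rT)
P = 11.0585 - 89.35000000 + 90.04402444 = 11.7525

Answer: Put price = 11.7525


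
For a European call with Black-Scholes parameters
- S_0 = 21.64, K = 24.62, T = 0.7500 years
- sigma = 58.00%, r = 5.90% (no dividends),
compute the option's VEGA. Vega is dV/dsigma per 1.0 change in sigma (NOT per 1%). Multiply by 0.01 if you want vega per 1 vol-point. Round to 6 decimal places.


d1 = 0.0823905377; d2 = -0.4199041965
phi(d1) = 0.3975905256; exp(-qT) = 1.0000000000; exp(-rT) = 0.9567147489
Vega = S * exp(-qT) * phi(d1) * sqrt(T) = 21.6400 * 1.0000000000 * 0.3975905256 * 0.8660254038 = 7.451160

Answer: Vega = 7.451160


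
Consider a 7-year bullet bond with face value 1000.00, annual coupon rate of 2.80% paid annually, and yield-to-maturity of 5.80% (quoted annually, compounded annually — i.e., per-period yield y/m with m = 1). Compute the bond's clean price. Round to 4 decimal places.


Coupon per period c = face * coupon_rate / m = 28.000000
Periods per year m = 1; per-period yield y/m = 0.058000
Number of cashflows N = 7
Cashflows (t years, CF_t, discount factor 1/(1+y/m)^(m*t), PV):
  t = 1.0000: CF_t = 28.000000, DF = 0.945180, PV = 26.465028
  t = 2.0000: CF_t = 28.000000, DF = 0.893364, PV = 25.014204
  t = 3.0000: CF_t = 28.000000, DF = 0.844390, PV = 23.642915
  t = 4.0000: CF_t = 28.000000, DF = 0.798100, PV = 22.346801
  t = 5.0000: CF_t = 28.000000, DF = 0.754348, PV = 21.121740
  t = 6.0000: CF_t = 28.000000, DF = 0.712994, PV = 19.963837
  t = 7.0000: CF_t = 1028.000000, DF = 0.673908, PV = 692.776968
Price P = sum_t PV_t = 831.331495

Answer: Price = 831.3315


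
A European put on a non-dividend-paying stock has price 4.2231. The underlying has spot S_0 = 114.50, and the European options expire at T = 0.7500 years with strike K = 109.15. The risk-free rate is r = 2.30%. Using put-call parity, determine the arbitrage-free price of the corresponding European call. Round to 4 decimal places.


Put-call parity: C - P = S_0 * exp(-qT) - K * exp(-rT).
S_0 * exp(-qT) = 114.5000 * 1.00000000 = 114.50000000
K * exp(-rT) = 109.1500 * 0.98289793 = 107.28330900
C = P + S*exp(-qT) - K*exp(-rT)
C = 4.2231 + 114.50000000 - 107.28330900 = 11.4398

Answer: Call price = 11.4398


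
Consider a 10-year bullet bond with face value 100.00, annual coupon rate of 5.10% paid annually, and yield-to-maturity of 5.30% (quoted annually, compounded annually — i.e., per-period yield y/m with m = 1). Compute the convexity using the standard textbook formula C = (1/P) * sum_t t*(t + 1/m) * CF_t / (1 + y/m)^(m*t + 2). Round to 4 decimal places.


Coupon per period c = face * coupon_rate / m = 5.100000
Periods per year m = 1; per-period yield y/m = 0.053000
Number of cashflows N = 10
Cashflows (t years, CF_t, discount factor 1/(1+y/m)^(m*t), PV):
  t = 1.0000: CF_t = 5.100000, DF = 0.949668, PV = 4.843305
  t = 2.0000: CF_t = 5.100000, DF = 0.901869, PV = 4.599530
  t = 3.0000: CF_t = 5.100000, DF = 0.856475, PV = 4.368024
  t = 4.0000: CF_t = 5.100000, DF = 0.813367, PV = 4.148171
  t = 5.0000: CF_t = 5.100000, DF = 0.772428, PV = 3.939384
  t = 6.0000: CF_t = 5.100000, DF = 0.733550, PV = 3.741105
  t = 7.0000: CF_t = 5.100000, DF = 0.696629, PV = 3.552807
  t = 8.0000: CF_t = 5.100000, DF = 0.661566, PV = 3.373985
  t = 9.0000: CF_t = 5.100000, DF = 0.628268, PV = 3.204165
  t = 10.0000: CF_t = 105.100000, DF = 0.596645, PV = 62.707430
Price P = sum_t PV_t = 98.477907
Convexity numerator sum_t t*(t + 1/m) * CF_t / (1+y/m)^(m*t + 2):
  t = 1.0000: term = 8.736049
  t = 2.0000: term = 24.889028
  t = 3.0000: term = 47.272608
  t = 4.0000: term = 74.822109
  t = 5.0000: term = 106.584201
  t = 6.0000: term = 141.707389
  t = 7.0000: term = 179.433225
  t = 8.0000: term = 219.088187
  t = 9.0000: term = 260.076195
  t = 10.0000: term = 6220.924735
Convexity = (1/P) * sum = 7283.533725 / 98.477907 = 73.961094

Answer: Convexity = 73.9611


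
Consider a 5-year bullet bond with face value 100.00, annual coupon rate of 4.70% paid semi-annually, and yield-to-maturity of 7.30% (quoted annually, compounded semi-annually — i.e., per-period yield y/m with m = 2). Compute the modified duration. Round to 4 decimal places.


Answer: Modified duration = 4.3213

Derivation:
Coupon per period c = face * coupon_rate / m = 2.350000
Periods per year m = 2; per-period yield y/m = 0.036500
Number of cashflows N = 10
Cashflows (t years, CF_t, discount factor 1/(1+y/m)^(m*t), PV):
  t = 0.5000: CF_t = 2.350000, DF = 0.964785, PV = 2.267246
  t = 1.0000: CF_t = 2.350000, DF = 0.930811, PV = 2.187405
  t = 1.5000: CF_t = 2.350000, DF = 0.898033, PV = 2.110377
  t = 2.0000: CF_t = 2.350000, DF = 0.866409, PV = 2.036060
  t = 2.5000: CF_t = 2.350000, DF = 0.835898, PV = 1.964361
  t = 3.0000: CF_t = 2.350000, DF = 0.806462, PV = 1.895187
  t = 3.5000: CF_t = 2.350000, DF = 0.778063, PV = 1.828448
  t = 4.0000: CF_t = 2.350000, DF = 0.750664, PV = 1.764060
  t = 4.5000: CF_t = 2.350000, DF = 0.724230, PV = 1.701939
  t = 5.0000: CF_t = 102.350000, DF = 0.698726, PV = 71.514611
Price P = sum_t PV_t = 89.269695
First compute Macaulay numerator sum_t t * PV_t:
  t * PV_t at t = 0.5000: 1.133623
  t * PV_t at t = 1.0000: 2.187405
  t * PV_t at t = 1.5000: 3.165565
  t * PV_t at t = 2.0000: 4.072121
  t * PV_t at t = 2.5000: 4.910903
  t * PV_t at t = 3.0000: 5.685560
  t * PV_t at t = 3.5000: 6.399570
  t * PV_t at t = 4.0000: 7.056241
  t * PV_t at t = 4.5000: 7.658728
  t * PV_t at t = 5.0000: 357.573057
Macaulay duration D = 399.842771 / 89.269695 = 4.479043
Modified duration = D / (1 + y/m) = 4.479043 / (1 + 0.036500) = 4.321315


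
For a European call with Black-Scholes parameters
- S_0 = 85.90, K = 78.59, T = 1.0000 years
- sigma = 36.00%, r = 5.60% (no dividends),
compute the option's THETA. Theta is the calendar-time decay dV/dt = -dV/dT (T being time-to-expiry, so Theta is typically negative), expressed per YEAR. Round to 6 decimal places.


d1 = 0.5826093448; d2 = 0.2226093448
phi(d1) = 0.3366688888; exp(-qT) = 1.0000000000; exp(-rT) = 0.9455391359
Theta = -S*exp(-qT)*phi(d1)*sigma/(2*sqrt(T)) - r*K*exp(-rT)*N(d2) + q*S*exp(-qT)*N(d1)
N(d1) = 0.7199218434; N(d2) = 0.5880802186; sqrt(T) = 1.0000000000
Term 1 = -85.9000 * 1.0000000000 * 0.3366688888 * 0.3600 / (2 * 1.0000000000) = -5.2055743586
Term 2 = -0.0560 * 78.5900 * 0.9455391359 * 0.5880802186 = -2.4472108866
Term 3 = 0 (no dividend yield, q = 0)
Theta = -5.2055743586 + (-2.4472108866) + (0.0000000000) = -7.652785

Answer: Theta = -7.652785


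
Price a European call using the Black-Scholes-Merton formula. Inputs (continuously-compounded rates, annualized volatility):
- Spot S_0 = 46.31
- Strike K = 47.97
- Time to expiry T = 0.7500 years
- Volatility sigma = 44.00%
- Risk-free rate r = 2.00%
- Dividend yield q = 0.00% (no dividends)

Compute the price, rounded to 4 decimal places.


Answer: Price = 6.6059

Derivation:
d1 = (ln(S/K) + (r - q + 0.5*sigma^2) * T) / (sigma * sqrt(T)) = 0.13746737
d2 = d1 - sigma * sqrt(T) = -0.24358380
exp(-rT) = 0.98511194; exp(-qT) = 1.00000000
C = S_0 * exp(-qT) * N(d1) - K * exp(-rT) * N(d2)
N(d1) = 0.55466931; N(d2) = 0.40377659
C = 46.3100 * 1.00000000 * 0.55466931 - 47.9700 * 0.98511194 * 0.40377659 = 6.6059


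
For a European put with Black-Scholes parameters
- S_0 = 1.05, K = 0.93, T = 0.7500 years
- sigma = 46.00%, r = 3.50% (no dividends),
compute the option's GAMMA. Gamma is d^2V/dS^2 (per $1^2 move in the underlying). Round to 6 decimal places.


Answer: Gamma = 0.810868

Derivation:
d1 = 0.5697213560; d2 = 0.1713496703
phi(d1) = 0.3391781664; exp(-qT) = 1.0000000000; exp(-rT) = 0.9740915363
Gamma = exp(-qT) * phi(d1) / (S * sigma * sqrt(T)) = 1.0000000000 * 0.3391781664 / (1.0500 * 0.4600 * 0.8660254038) = 0.810868


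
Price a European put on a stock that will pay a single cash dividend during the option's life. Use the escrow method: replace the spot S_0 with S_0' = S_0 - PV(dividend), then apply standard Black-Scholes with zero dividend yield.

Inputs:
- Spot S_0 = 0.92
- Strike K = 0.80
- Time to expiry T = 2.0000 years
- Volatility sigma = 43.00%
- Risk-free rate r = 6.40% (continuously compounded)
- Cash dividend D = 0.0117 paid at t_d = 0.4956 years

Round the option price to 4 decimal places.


PV(D) = D * exp(-r * t_d) = 0.0117 * 0.96877935 = 0.01133472
S_0' = S_0 - PV(D) = 0.9200 - 0.01133472 = 0.90866528
d1 = (ln(S_0'/K) + (r + sigma^2/2)*T) / (sigma*sqrt(T)) = 0.72398702
d2 = d1 - sigma*sqrt(T) = 0.11587519
exp(-rT) = 0.87985338
N(-d1) = 0.23453685; N(-d2) = 0.45387573
P = K * exp(-rT) * N(-d2) - S_0' * N(-d1) = 0.8000 * 0.87985338 * 0.45387573 - 0.90866528 * 0.23453685 = 0.1064

Answer: Price = 0.1064


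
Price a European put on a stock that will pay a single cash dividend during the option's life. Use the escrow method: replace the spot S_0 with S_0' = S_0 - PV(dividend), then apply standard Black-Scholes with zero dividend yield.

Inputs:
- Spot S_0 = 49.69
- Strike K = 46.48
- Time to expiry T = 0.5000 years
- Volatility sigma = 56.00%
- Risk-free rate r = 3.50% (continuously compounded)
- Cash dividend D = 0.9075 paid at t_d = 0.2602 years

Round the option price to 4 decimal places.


Answer: Price = 5.9558

Derivation:
PV(D) = D * exp(-r * t_d) = 0.9075 * 0.99093434 = 0.89927292
S_0' = S_0 - PV(D) = 49.6900 - 0.89927292 = 48.79072708
d1 = (ln(S_0'/K) + (r + sigma^2/2)*T) / (sigma*sqrt(T)) = 0.36471094
d2 = d1 - sigma*sqrt(T) = -0.03126886
exp(-rT) = 0.98265224
N(-d1) = 0.35766360; N(-d2) = 0.51247244
P = K * exp(-rT) * N(-d2) - S_0' * N(-d1) = 46.4800 * 0.98265224 * 0.51247244 - 48.79072708 * 0.35766360 = 5.9558


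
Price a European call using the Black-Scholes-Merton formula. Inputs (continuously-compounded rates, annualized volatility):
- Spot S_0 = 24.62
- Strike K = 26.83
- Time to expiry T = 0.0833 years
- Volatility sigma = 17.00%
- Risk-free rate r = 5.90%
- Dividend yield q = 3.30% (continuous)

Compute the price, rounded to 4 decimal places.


d1 = (ln(S/K) + (r - q + 0.5*sigma^2) * T) / (sigma * sqrt(T)) = -1.68332072
d2 = d1 - sigma * sqrt(T) = -1.73238568
exp(-rT) = 0.99509736; exp(-qT) = 0.99725487
C = S_0 * exp(-qT) * N(d1) - K * exp(-rT) * N(d2)
N(d1) = 0.04615651; N(d2) = 0.04160246
C = 24.6200 * 0.99725487 * 0.04615651 - 26.8300 * 0.99509736 * 0.04160246 = 0.0225

Answer: Price = 0.0225


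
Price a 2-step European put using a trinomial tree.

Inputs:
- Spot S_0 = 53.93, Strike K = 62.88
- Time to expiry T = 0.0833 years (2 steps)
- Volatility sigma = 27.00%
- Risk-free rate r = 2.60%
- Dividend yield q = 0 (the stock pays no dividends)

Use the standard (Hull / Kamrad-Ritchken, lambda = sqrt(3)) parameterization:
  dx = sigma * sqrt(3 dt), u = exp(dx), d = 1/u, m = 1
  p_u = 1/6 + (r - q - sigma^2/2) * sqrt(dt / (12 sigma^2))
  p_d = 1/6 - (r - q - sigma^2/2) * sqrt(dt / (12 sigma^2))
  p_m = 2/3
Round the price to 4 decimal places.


Answer: Price = V(0,0) = 8.8785

Derivation:
dt = T/N = 0.041650; dx = sigma*sqrt(3*dt) = 0.095440
u = exp(dx) = 1.100143; d = 1/u = 0.908973
p_u = 0.164386, p_m = 0.666667, p_d = 0.168947
Discount per step: exp(-r*dt) = 0.998918
Stock lattice S(k, j) with j the centered position index:
  k=0: S(0,+0) = 53.9300
  k=1: S(1,-1) = 49.0209; S(1,+0) = 53.9300; S(1,+1) = 59.3307
  k=2: S(2,-2) = 44.5586; S(2,-1) = 49.0209; S(2,+0) = 53.9300; S(2,+1) = 59.3307; S(2,+2) = 65.2723
Terminal payoffs V(N, j) = max(K - S_T, 0):
  V(2,-2) = 18.321351; V(2,-1) = 13.859107; V(2,+0) = 8.950000; V(2,+1) = 3.549279; V(2,+2) = 0.000000
Backward induction: V(k, j) = exp(-r*dt) * [p_u * V(k+1, j+1) + p_m * V(k+1, j) + p_d * V(k+1, j-1)]
  V(1,-1) = exp(-r*dt) * [p_u*8.950000 + p_m*13.859107 + p_d*18.321351] = 13.791056
  V(1,+0) = exp(-r*dt) * [p_u*3.549279 + p_m*8.950000 + p_d*13.859107] = 8.881949
  V(1,+1) = exp(-r*dt) * [p_u*0.000000 + p_m*3.549279 + p_d*8.950000] = 3.874063
  V(0,+0) = exp(-r*dt) * [p_u*3.874063 + p_m*8.881949 + p_d*13.791056] = 8.878479


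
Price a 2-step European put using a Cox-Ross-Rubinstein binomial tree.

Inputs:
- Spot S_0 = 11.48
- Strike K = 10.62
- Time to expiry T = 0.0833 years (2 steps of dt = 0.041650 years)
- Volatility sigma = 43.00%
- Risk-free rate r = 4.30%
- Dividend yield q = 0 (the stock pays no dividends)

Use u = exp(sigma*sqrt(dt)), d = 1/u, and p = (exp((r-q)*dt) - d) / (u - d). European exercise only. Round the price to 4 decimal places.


dt = T/N = 0.041650
u = exp(sigma*sqrt(dt)) = 1.091722; d = 1/u = 0.915985
p = (exp((r-q)*dt) - d) / (u - d) = 0.488275
Discount per step: exp(-r*dt) = 0.998211
Stock lattice S(k, i) with i counting down-moves:
  k=0: S(0,0) = 11.4800
  k=1: S(1,0) = 12.5330; S(1,1) = 10.5155
  k=2: S(2,0) = 13.6825; S(2,1) = 11.4800; S(2,2) = 9.6320
Terminal payoffs V(N, i) = max(K - S_T, 0):
  V(2,0) = 0.000000; V(2,1) = 0.000000; V(2,2) = 0.987963
Backward induction: V(k, i) = exp(-r*dt) * [p * V(k+1, i) + (1-p) * V(k+1, i+1)].
  V(1,0) = exp(-r*dt) * [p*0.000000 + (1-p)*0.000000] = 0.000000
  V(1,1) = exp(-r*dt) * [p*0.000000 + (1-p)*0.987963] = 0.504660
  V(0,0) = exp(-r*dt) * [p*0.000000 + (1-p)*0.504660] = 0.257785

Answer: Price = V(0,0) = 0.2578
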